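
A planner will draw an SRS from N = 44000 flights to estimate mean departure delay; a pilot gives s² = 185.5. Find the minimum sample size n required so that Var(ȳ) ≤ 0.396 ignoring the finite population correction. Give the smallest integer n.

Without fpc, n₀ = s²/D = 185.5/0.396 = 468.4343.
Rounding up, n = 469.

469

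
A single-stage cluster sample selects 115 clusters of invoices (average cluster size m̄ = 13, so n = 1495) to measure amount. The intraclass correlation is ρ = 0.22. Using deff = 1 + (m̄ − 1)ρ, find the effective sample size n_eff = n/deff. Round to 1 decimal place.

410.7

deff = 1 + (13 − 1)·0.22 = 1 + 2.64 = 3.64.
n_eff = 1495 / 3.64 = 410.7.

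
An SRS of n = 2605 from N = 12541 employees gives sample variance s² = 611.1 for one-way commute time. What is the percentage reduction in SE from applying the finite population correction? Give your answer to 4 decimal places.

f = n/N = 2605/12541 = 0.20771868.
SE_no-fpc = √(s²/n) = 0.48434216; SE_fpc = √((1−f)s²/n) = 0.43111386.
Ratio = √(1−f) = 0.89010186. Reduction = 100·(1 − 0.89010186) = 10.9898%.

10.9898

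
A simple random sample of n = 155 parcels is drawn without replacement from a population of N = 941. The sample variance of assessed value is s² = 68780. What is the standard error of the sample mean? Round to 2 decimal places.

Under SRS without replacement, Var(ȳ) = (1 − f)·s²/n with f = n/N = 155/941 = 0.16471838.
Var(ȳ) = (1 − 0.16471838)·68780/155 = 0.83528162·443.74194 = 370.64948.
SE(ȳ) = √(370.64948) = 19.25.

19.25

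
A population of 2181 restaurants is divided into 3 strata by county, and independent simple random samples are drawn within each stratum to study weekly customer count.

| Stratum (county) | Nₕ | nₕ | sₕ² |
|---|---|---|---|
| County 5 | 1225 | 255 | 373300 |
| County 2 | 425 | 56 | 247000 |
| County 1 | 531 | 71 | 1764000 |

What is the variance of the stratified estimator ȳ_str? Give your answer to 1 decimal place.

Var(ȳ_str) = Σₕ Wₕ²(1 − fₕ)sₕ²/nₕ with Wₕ = Nₕ/N, N = 2181.
County 5: Wₕ = 0.56166896; term = 0.56166896²·(1 − 0.20816327)·373300/255 = 365.69102.
County 2: Wₕ = 0.19486474; term = 0.19486474²·(1 − 0.13176471)·247000/56 = 145.41623.
County 1: Wₕ = 0.24346630; term = 0.24346630²·(1 − 0.13370998)·1764000/71 = 1275.7961.
Sum = 1786.9034.

1786.9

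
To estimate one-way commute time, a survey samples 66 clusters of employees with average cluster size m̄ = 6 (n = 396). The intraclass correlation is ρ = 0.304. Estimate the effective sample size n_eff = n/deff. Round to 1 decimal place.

157.1

deff = 1 + (6 − 1)·0.304 = 1 + 1.52 = 2.52.
n_eff = 396 / 2.52 = 157.1.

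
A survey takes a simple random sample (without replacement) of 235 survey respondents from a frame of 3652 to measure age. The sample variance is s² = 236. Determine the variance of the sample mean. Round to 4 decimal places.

0.9396

Under SRS without replacement, Var(ȳ) = (1 − f)·s²/n with f = n/N = 235/3652 = 0.06434830.
Var(ȳ) = (1 − 0.06434830)·236/235 = 0.93565170·1.0042553 = 0.93963319.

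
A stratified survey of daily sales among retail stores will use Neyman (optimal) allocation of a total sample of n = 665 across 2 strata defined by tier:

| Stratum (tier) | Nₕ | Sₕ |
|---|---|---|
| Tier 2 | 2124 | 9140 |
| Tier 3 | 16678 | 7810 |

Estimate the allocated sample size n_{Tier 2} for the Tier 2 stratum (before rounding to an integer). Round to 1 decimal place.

86.3

Neyman allocation: nₕ = n·NₕSₕ / Σⱼ NⱼSⱼ.
Σ NⱼSⱼ = 2124·9140 + 16678·7810 = 1.4966854 × 10^8.
n_{Tier 2} = 665·2124·9140 / (1.4966854 × 10^8) = 86.3.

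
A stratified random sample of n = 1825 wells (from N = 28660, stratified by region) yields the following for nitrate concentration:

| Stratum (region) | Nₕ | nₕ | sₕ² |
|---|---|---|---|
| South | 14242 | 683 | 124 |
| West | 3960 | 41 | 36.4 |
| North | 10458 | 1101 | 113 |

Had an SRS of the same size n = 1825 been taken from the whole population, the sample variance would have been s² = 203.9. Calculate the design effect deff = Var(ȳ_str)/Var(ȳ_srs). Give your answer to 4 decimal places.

0.6852

Var(ȳ_str) = Σ Wₕ²(1−fₕ)sₕ²/nₕ with Wₕ = Nₕ/28660:
  South: (14242/28660)²·(1−683/14242)·124/683 = 0.042682245
  West: (3960/28660)²·(1−41/3960)·36.4/41 = 0.01677396
  North: (10458/28660)²·(1−1101/10458)·113/1101 = 0.012227116
  → Var(ȳ_str) = 0.071683321.
Var(ȳ_srs) = (1 − 1825/28660)·203.9/1825 = 0.10461158.
deff = 0.071683321 / 0.10461158 = 0.6852.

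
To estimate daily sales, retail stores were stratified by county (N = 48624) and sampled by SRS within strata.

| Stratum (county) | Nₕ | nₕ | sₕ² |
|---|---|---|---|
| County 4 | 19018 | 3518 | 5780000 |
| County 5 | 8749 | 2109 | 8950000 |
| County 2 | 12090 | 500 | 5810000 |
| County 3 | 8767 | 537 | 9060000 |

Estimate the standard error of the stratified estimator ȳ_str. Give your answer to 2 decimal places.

Var(ȳ_str) = Σₕ Wₕ²(1 − fₕ)sₕ²/nₕ with Wₕ = Nₕ/N, N = 48624.
County 4: Wₕ = 0.39112372; term = 0.39112372²·(1 − 0.18498265)·5780000/3518 = 204.84585.
County 5: Wₕ = 0.17993172; term = 0.17993172²·(1 − 0.24105612)·8950000/2109 = 104.27293.
County 2: Wₕ = 0.24864265; term = 0.24864265²·(1 − 0.04135649)·5810000/500 = 688.67529.
County 3: Wₕ = 0.18030191; term = 0.18030191²·(1 − 0.06125242)·9060000/537 = 514.87688.
Sum = 1512.671.
SE = √(1512.671) = 38.89.

38.89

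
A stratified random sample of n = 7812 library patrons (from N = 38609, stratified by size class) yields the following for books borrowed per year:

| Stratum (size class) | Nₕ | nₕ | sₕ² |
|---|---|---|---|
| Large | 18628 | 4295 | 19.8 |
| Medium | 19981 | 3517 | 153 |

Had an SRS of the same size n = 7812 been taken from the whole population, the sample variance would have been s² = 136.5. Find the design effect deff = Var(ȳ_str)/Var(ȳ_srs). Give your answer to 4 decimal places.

0.7481

Var(ȳ_str) = Σ Wₕ²(1−fₕ)sₕ²/nₕ with Wₕ = Nₕ/38609:
  Large: (18628/38609)²·(1−4295/18628)·19.8/4295 = 8.2571133 × 10^-4
  Medium: (19981/38609)²·(1−3517/19981)·153/3517 = 0.0096005151
  → Var(ȳ_str) = 0.010426226.
Var(ȳ_srs) = (1 − 7812/38609)·136.5/7812 = 0.013937673.
deff = 0.010426226 / 0.013937673 = 0.7481.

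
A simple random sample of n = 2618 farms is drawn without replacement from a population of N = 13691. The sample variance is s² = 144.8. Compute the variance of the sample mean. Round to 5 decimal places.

Under SRS without replacement, Var(ȳ) = (1 − f)·s²/n with f = n/N = 2618/13691 = 0.19122051.
Var(ȳ) = (1 − 0.19122051)·144.8/2618 = 0.80877949·0.055309396 = 0.044733105.

0.04473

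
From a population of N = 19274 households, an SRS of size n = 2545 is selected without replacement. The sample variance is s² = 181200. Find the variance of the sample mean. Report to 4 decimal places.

Under SRS without replacement, Var(ȳ) = (1 − f)·s²/n with f = n/N = 2545/19274 = 0.13204317.
Var(ȳ) = (1 − 0.13204317)·181200/2545 = 0.86795683·71.198428 = 61.797162.

61.7972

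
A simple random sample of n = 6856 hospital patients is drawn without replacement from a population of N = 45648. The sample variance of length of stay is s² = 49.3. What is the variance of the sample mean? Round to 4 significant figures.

Under SRS without replacement, Var(ȳ) = (1 − f)·s²/n with f = n/N = 6856/45648 = 0.15019278.
Var(ȳ) = (1 − 0.15019278)·49.3/6856 = 0.84980722·0.0071907818 = 0.0061107783.

0.006111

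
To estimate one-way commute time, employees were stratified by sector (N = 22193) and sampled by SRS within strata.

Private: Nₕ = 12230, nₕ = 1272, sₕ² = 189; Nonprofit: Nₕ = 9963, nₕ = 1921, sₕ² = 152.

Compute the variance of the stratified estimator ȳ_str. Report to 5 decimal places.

0.05330

Var(ȳ_str) = Σₕ Wₕ²(1 − fₕ)sₕ²/nₕ with Wₕ = Nₕ/N, N = 22193.
Private: Wₕ = 0.55107466; term = 0.55107466²·(1 − 0.10400654)·189/1272 = 0.040429691.
Nonprofit: Wₕ = 0.44892534; term = 0.44892534²·(1 − 0.19281341)·152/1921 = 0.012871774.
Sum = 0.053301465.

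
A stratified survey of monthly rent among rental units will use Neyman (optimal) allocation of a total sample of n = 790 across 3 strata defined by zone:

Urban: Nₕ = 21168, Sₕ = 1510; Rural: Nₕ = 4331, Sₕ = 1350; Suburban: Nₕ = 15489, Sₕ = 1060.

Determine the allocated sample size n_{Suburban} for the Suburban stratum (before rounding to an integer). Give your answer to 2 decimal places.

Neyman allocation: nₕ = n·NₕSₕ / Σⱼ NⱼSⱼ.
Σ NⱼSⱼ = 21168·1510 + 4331·1350 + 15489·1060 = 5.422887 × 10^7.
n_{Suburban} = 790·15489·1060 / (5.422887 × 10^7) = 239.18.

239.18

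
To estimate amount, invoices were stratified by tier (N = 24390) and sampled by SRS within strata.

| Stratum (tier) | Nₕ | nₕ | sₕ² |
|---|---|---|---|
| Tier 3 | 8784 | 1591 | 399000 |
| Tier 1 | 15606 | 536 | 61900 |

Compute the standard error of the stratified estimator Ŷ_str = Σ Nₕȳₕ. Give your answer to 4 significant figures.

Var(Ŷ_str) = Σₕ Nₕ²(1 − fₕ)sₕ²/nₕ.
Tier 3: 8784²·(1 − 1591/8784)·399000/1591 = 1.5845469 × 10^10.
Tier 1: 15606²·(1 − 536/15606)·61900/536 = 2.7160059 × 10^10.
Sum = 4.3005528 × 10^10.
SE = √(4.3005528 × 10^10) = 207400.

207400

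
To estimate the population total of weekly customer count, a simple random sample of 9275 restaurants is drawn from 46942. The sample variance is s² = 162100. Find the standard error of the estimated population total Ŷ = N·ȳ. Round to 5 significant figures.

Var(Ŷ) = N²·Var(ȳ) = N²·(1 − n/N)·s²/n.
f = 9275/46942 = 0.19758425; Var(ȳ) = 0.80241575·162100/9275 = 14.023891.
Var(Ŷ) = 46942² · 14.023891 = 3.0902364 × 10^10.
SE(Ŷ) = √(3.0902364 × 10^10) = 175790.

175790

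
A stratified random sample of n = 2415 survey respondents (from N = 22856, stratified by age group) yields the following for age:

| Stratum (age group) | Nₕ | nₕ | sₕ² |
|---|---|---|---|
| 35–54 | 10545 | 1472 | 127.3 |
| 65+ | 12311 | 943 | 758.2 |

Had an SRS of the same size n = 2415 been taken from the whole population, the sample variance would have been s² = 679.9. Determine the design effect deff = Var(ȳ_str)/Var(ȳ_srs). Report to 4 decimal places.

0.9184

Var(ȳ_str) = Σ Wₕ²(1−fₕ)sₕ²/nₕ with Wₕ = Nₕ/22856:
  35–54: (10545/22856)²·(1−1472/10545)·127.3/1472 = 0.015838631
  65+: (12311/22856)²·(1−943/12311)·758.2/943 = 0.21540165
  → Var(ȳ_str) = 0.23124028.
Var(ȳ_srs) = (1 − 2415/22856)·679.9/2415 = 0.25178498.
deff = 0.23124028 / 0.25178498 = 0.9184.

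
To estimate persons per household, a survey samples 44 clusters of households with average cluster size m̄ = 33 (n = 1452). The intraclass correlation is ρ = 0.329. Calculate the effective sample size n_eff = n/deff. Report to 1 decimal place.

126.0

deff = 1 + (33 − 1)·0.329 = 1 + 10.528 = 11.528.
n_eff = 1452 / 11.528 = 126.0.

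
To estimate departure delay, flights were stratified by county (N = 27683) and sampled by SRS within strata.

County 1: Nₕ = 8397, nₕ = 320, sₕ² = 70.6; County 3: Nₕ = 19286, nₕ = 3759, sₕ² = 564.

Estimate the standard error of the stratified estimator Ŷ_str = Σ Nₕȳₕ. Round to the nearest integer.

7739

Var(Ŷ_str) = Σₕ Nₕ²(1 − fₕ)sₕ²/nₕ.
County 1: 8397²·(1 − 320/8397)·70.6/320 = 1.4963354 × 10^7.
County 3: 19286²·(1 − 3759/19286)·564/3759 = 4.4930008 × 10^7.
Sum = 5.9893362 × 10^7.
SE = √(5.9893362 × 10^7) = 7739.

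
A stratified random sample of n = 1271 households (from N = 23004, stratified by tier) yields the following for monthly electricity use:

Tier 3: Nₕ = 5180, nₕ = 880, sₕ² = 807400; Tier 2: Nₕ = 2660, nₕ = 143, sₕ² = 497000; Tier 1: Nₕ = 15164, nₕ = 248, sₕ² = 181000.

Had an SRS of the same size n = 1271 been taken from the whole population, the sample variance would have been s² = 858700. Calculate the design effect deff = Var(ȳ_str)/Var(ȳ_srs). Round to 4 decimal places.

0.6181

Var(ȳ_str) = Σ Wₕ²(1−fₕ)sₕ²/nₕ with Wₕ = Nₕ/23004:
  Tier 3: (5180/23004)²·(1−880/5180)·807400/880 = 38.618693
  Tier 2: (2660/23004)²·(1−143/2660)·497000/143 = 43.972229
  Tier 1: (15164/23004)²·(1−248/15164)·181000/248 = 311.95096
  → Var(ȳ_str) = 394.54188.
Var(ȳ_srs) = (1 − 1271/23004)·858700/1271 = 638.28147.
deff = 394.54188 / 638.28147 = 0.6181.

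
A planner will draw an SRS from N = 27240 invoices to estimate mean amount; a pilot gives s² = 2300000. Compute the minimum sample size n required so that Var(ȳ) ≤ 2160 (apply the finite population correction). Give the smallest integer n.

Without fpc, n₀ = s²/D = 2300000/2160 = 1064.8148.
With fpc, (1 − n/N)·s²/n ≤ D requires n ≥ n₀/(1 + n₀/N) = 1064.8148/(1 + 1064.8148/27240) = 1024.7569.
Rounding up, n = 1025.

1025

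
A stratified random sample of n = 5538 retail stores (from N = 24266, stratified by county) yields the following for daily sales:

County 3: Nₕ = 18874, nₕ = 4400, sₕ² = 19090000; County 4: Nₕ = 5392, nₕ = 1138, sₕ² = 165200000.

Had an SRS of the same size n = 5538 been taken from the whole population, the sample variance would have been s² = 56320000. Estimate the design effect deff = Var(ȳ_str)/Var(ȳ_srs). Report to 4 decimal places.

0.9769

Var(ȳ_str) = Σ Wₕ²(1−fₕ)sₕ²/nₕ with Wₕ = Nₕ/24266:
  County 3: (18874/24266)²·(1−4400/18874)·19090000/4400 = 2012.8406
  County 4: (5392/24266)²·(1−1138/5392)·165200000/1138 = 5654.8197
  → Var(ȳ_str) = 7667.6603.
Var(ȳ_srs) = (1 − 5538/24266)·56320000/5538 = 7848.7935.
deff = 7667.6603 / 7848.7935 = 0.9769.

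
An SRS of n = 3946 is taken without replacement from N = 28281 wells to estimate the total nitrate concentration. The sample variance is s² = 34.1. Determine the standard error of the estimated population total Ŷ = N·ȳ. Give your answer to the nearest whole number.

Var(Ŷ) = N²·Var(ȳ) = N²·(1 − n/N)·s²/n.
f = 3946/28281 = 0.13952831; Var(ȳ) = 0.86047169·34.1/3946 = 0.0074359059.
Var(Ŷ) = 28281² · 0.0074359059 = 5.9473488 × 10^6.
SE(Ŷ) = √(5.9473488 × 10^6) = 2439.

2439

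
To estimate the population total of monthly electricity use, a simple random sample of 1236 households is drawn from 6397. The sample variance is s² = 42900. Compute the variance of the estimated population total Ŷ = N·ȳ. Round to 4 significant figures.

Var(Ŷ) = N²·Var(ȳ) = N²·(1 − n/N)·s²/n.
f = 1236/6397 = 0.19321557; Var(ȳ) = 0.80678443·42900/1236 = 28.002469.
Var(Ŷ) = 6397² · 28.002469 = 1.1459061 × 10^9.

1.146 × 10^9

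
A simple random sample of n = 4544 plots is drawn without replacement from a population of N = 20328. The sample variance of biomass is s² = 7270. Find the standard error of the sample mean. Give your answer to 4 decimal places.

Under SRS without replacement, Var(ȳ) = (1 − f)·s²/n with f = n/N = 4544/20328 = 0.22353404.
Var(ȳ) = (1 − 0.22353404)·7270/4544 = 0.77646596·1.599912 = 1.2422772.
SE(ȳ) = √(1.2422772) = 1.1146.

1.1146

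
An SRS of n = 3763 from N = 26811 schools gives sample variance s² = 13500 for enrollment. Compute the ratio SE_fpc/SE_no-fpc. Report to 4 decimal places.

0.9272

f = n/N = 3763/26811 = 0.14035284.
SE_no-fpc = √(s²/n) = 1.8940864; SE_fpc = √((1−f)s²/n) = 1.7561431.
Ratio = √(1−f) = 0.92717159.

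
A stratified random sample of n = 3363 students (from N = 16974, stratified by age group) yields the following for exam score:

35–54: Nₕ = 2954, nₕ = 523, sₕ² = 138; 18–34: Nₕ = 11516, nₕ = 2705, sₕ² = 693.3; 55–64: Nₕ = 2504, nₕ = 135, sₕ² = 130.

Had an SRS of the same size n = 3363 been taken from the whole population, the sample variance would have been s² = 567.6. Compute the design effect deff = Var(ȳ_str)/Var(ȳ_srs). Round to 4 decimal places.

0.8620

Var(ȳ_str) = Σ Wₕ²(1−fₕ)sₕ²/nₕ with Wₕ = Nₕ/16974:
  35–54: (2954/16974)²·(1−523/2954)·138/523 = 0.0065766458
  18–34: (11516/16974)²·(1−2705/11516)·693.3/2705 = 0.090263546
  55–64: (2504/16974)²·(1−135/2504)·130/135 = 0.01982625
  → Var(ȳ_str) = 0.11666644.
Var(ȳ_srs) = (1 − 3363/16974)·567.6/3363 = 0.1353385.
deff = 0.11666644 / 0.1353385 = 0.8620.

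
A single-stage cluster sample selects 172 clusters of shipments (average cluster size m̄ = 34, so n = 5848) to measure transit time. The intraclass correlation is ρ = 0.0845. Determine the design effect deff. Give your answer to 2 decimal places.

deff = 1 + (34 − 1)·0.0845 = 1 + 2.7885 = 3.7885.

3.79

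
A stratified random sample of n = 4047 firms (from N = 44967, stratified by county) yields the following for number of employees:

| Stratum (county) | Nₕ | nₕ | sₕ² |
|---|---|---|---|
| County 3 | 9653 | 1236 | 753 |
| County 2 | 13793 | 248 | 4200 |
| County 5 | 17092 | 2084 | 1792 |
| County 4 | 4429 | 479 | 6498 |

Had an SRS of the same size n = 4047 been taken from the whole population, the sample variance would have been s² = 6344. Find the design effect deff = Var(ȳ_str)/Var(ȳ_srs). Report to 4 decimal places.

Var(ȳ_str) = Σ Wₕ²(1−fₕ)sₕ²/nₕ with Wₕ = Nₕ/44967:
  County 3: (9653/44967)²·(1−1236/9653)·753/1236 = 0.024479825
  County 2: (13793/44967)²·(1−248/13793)·4200/248 = 1.5647592
  County 5: (17092/44967)²·(1−2084/17092)·1792/2084 = 0.10908579
  County 4: (4429/44967)²·(1−479/4429)·6498/479 = 0.11737055
  → Var(ȳ_str) = 1.8156954.
Var(ȳ_srs) = (1 − 4047/44967)·6344/4047 = 1.4264997.
deff = 1.8156954 / 1.4264997 = 1.2728.

1.2728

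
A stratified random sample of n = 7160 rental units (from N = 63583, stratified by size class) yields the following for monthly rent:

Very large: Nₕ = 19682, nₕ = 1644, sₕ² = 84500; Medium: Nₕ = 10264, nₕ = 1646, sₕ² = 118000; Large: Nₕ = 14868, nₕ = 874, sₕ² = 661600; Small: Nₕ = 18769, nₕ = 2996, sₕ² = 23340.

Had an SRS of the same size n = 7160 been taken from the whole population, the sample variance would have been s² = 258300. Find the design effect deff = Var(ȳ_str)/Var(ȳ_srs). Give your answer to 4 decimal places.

1.4248

Var(ȳ_str) = Σ Wₕ²(1−fₕ)sₕ²/nₕ with Wₕ = Nₕ/63583:
  Very large: (19682/63583)²·(1−1644/19682)·84500/1644 = 4.513677
  Medium: (10264/63583)²·(1−1646/10264)·118000/1646 = 1.5685316
  Large: (14868/63583)²·(1−874/14868)·661600/874 = 38.957982
  Small: (18769/63583)²·(1−2996/18769)·23340/2996 = 0.57046953
  → Var(ȳ_str) = 45.61066.
Var(ȳ_srs) = (1 − 7160/63583)·258300/7160 = 32.013012.
deff = 45.61066 / 32.013012 = 1.4248.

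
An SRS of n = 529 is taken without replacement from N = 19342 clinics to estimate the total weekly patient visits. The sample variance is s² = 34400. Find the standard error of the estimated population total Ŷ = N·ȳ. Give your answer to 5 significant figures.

Var(Ŷ) = N²·Var(ȳ) = N²·(1 − n/N)·s²/n.
f = 529/19342 = 0.02734981; Var(ȳ) = 0.97265019·34400/529 = 63.249842.
Var(Ŷ) = 19342² · 63.249842 = 2.3662586 × 10^10.
SE(Ŷ) = √(2.3662586 × 10^10) = 153830.

153830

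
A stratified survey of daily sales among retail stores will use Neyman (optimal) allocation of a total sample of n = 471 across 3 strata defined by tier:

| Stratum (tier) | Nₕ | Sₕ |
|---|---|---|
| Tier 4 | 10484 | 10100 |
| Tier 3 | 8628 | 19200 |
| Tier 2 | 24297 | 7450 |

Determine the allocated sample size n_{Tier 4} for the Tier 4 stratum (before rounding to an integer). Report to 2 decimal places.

Neyman allocation: nₕ = n·NₕSₕ / Σⱼ NⱼSⱼ.
Σ NⱼSⱼ = 10484·10100 + 8628·19200 + 24297·7450 = 4.5255865 × 10^8.
n_{Tier 4} = 471·10484·10100 / (4.5255865 × 10^8) = 110.20.

110.20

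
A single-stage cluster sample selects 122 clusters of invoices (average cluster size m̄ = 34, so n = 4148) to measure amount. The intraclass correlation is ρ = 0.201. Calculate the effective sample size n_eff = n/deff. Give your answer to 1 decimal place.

543.4

deff = 1 + (34 − 1)·0.201 = 1 + 6.633 = 7.633.
n_eff = 4148 / 7.633 = 543.4.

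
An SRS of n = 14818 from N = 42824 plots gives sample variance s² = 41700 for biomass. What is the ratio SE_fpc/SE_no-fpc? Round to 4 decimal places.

f = n/N = 14818/42824 = 0.34602092.
SE_no-fpc = √(s²/n) = 1.6775413; SE_fpc = √((1−f)s²/n) = 1.3566105.
Ratio = √(1−f) = 0.80868973.

0.8087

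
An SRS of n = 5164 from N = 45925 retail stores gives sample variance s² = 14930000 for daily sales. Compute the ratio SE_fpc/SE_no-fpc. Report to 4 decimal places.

0.9421

f = n/N = 5164/45925 = 0.11244420.
SE_no-fpc = √(s²/n) = 53.769598; SE_fpc = √((1−f)s²/n) = 50.656435.
Ratio = √(1−f) = 0.94210180.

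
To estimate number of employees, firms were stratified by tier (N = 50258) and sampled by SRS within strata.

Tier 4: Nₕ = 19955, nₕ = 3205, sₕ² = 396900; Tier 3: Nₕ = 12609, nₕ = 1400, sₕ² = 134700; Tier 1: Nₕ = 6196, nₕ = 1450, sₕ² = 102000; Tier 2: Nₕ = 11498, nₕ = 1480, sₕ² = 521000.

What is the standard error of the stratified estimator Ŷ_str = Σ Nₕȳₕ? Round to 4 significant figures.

312400

Var(Ŷ_str) = Σₕ Nₕ²(1 − fₕ)sₕ²/nₕ.
Tier 4: 19955²·(1 − 3205/19955)·396900/3205 = 4.1392305 × 10^10.
Tier 3: 12609²·(1 − 1400/12609)·134700/1400 = 1.3598377 × 10^10.
Tier 1: 6196²·(1 − 1450/6196)·102000/1450 = 2.0685752 × 10^9.
Tier 2: 11498²·(1 − 1480/11498)·521000/1480 = 4.0548924 × 10^10.
Sum = 9.7608181 × 10^10.
SE = √(9.7608181 × 10^10) = 312400.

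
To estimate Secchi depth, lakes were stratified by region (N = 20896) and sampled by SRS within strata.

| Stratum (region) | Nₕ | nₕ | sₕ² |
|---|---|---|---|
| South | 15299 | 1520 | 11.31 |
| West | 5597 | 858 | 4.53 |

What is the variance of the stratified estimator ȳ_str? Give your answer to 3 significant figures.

0.00391

Var(ȳ_str) = Σₕ Wₕ²(1 − fₕ)sₕ²/nₕ with Wₕ = Nₕ/N, N = 20896.
South: Wₕ = 0.73214969; term = 0.73214969²·(1 − 0.09935290)·11.31/1520 = 0.003592307.
West: Wₕ = 0.26785031; term = 0.26785031²·(1 − 0.15329641)·4.53/858 = 3.2072042 × 10^-4.
Sum = 0.0039130274.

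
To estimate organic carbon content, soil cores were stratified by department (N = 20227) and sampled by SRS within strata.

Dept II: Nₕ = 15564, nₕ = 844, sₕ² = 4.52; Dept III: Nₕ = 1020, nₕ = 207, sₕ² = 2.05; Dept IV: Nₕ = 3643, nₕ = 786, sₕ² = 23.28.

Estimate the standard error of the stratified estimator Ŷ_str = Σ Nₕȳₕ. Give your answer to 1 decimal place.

Var(Ŷ_str) = Σₕ Nₕ²(1 − fₕ)sₕ²/nₕ.
Dept II: 15564²·(1 − 844/15564)·4.52/844 = 1.2269448 × 10^6.
Dept III: 1020²·(1 − 207/1020)·2.05/207 = 8212.4783.
Dept IV: 3643²·(1 − 786/3643)·23.28/786 = 308268.99.
Sum = 1.5434263 × 10^6.
SE = √(1.5434263 × 10^6) = 1242.3.

1242.3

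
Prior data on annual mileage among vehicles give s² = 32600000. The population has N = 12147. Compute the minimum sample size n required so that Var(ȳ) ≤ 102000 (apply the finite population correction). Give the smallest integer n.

Without fpc, n₀ = s²/D = 32600000/102000 = 319.6078.
With fpc, (1 − n/N)·s²/n ≤ D requires n ≥ n₀/(1 + n₀/N) = 319.6078/(1 + 319.6078/12147) = 311.4140.
Rounding up, n = 312.

312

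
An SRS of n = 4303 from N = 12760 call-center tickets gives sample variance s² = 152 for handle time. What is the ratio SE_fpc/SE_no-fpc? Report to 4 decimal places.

f = n/N = 4303/12760 = 0.33722571.
SE_no-fpc = √(s²/n) = 0.18794731; SE_fpc = √((1−f)s²/n) = 0.15300969.
Ratio = √(1−f) = 0.81410951.

0.8141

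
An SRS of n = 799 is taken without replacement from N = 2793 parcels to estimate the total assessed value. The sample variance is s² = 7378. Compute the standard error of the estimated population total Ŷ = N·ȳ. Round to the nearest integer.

7171

Var(Ŷ) = N²·Var(ȳ) = N²·(1 − n/N)·s²/n.
f = 799/2793 = 0.28607232; Var(ȳ) = 0.71392768·7378/799 = 6.5924385.
Var(Ŷ) = 2793² · 6.5924385 = 5.1426617 × 10^7.
SE(Ŷ) = √(5.1426617 × 10^7) = 7171.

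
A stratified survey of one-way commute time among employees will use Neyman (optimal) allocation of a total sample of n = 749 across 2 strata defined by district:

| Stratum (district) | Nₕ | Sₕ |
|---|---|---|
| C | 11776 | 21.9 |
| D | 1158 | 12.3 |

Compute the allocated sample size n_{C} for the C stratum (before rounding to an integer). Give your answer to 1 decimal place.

709.8

Neyman allocation: nₕ = n·NₕSₕ / Σⱼ NⱼSⱼ.
Σ NⱼSⱼ = 11776·21.9 + 1158·12.3 = 272137.8.
n_{C} = 749·11776·21.9 / 272137.8 = 709.8.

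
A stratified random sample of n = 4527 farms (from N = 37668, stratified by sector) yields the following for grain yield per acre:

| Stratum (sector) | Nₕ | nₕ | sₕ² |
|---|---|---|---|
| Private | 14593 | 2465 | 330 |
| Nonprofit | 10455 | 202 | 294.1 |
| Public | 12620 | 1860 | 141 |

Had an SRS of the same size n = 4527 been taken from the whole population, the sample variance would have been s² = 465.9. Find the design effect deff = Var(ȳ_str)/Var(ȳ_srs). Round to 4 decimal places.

Var(ȳ_str) = Σ Wₕ²(1−fₕ)sₕ²/nₕ with Wₕ = Nₕ/37668:
  Private: (14593/37668)²·(1−2465/14593)·330/2465 = 0.016698815
  Nonprofit: (10455/37668)²·(1−202/10455)·294.1/202 = 0.10999515
  Public: (12620/37668)²·(1−1860/12620)·141/1860 = 0.0072549207
  → Var(ȳ_str) = 0.13394889.
Var(ȳ_srs) = (1 − 4527/37668)·465.9/4527 = 0.09054725.
deff = 0.13394889 / 0.09054725 = 1.4793.

1.4793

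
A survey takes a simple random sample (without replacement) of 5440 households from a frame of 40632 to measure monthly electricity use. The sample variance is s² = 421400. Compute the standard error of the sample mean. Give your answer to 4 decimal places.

8.1910

Under SRS without replacement, Var(ȳ) = (1 − f)·s²/n with f = n/N = 5440/40632 = 0.13388462.
Var(ȳ) = (1 − 0.13388462)·421400/5440 = 0.86611538·77.463235 = 67.092099.
SE(ȳ) = √(67.092099) = 8.1910.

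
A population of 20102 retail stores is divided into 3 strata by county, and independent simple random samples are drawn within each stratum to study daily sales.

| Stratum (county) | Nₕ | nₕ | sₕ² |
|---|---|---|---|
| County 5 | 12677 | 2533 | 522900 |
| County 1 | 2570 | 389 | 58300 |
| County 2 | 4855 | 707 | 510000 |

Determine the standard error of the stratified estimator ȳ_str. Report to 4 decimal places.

Var(ȳ_str) = Σₕ Wₕ²(1 − fₕ)sₕ²/nₕ with Wₕ = Nₕ/N, N = 20102.
County 5: Wₕ = 0.63063377; term = 0.63063377²·(1 − 0.19981068)·522900/2533 = 65.694747.
County 1: Wₕ = 0.12784798; term = 0.12784798²·(1 − 0.15136187)·58300/389 = 2.078879.
County 2: Wₕ = 0.24151826; term = 0.24151826²·(1 − 0.14562307)·510000/707 = 35.950109.
Sum = 103.72374.
SE = √(103.72374) = 10.1845.

10.1845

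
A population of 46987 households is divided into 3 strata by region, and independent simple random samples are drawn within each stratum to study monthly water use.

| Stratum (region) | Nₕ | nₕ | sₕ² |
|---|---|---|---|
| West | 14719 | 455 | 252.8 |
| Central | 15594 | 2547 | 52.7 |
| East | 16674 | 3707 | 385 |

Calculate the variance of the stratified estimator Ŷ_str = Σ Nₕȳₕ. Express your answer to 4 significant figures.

Var(Ŷ_str) = Σₕ Nₕ²(1 − fₕ)sₕ²/nₕ.
West: 14719²·(1 − 455/14719)·252.8/455 = 1.1665015 × 10^8.
Central: 15594²·(1 − 2547/15594)·52.7/2547 = 4.2096875 × 10^6.
East: 16674²·(1 − 3707/16674)·385/3707 = 2.2455227 × 10^7.
Sum = 1.4331506 × 10^8.

1.433 × 10^8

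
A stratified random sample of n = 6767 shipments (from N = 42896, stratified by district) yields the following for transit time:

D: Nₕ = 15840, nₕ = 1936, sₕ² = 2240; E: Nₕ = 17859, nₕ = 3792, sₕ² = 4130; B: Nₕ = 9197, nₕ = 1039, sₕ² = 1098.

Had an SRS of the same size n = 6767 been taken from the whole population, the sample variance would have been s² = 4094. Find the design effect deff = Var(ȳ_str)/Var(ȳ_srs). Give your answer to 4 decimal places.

0.6482

Var(ȳ_str) = Σ Wₕ²(1−fₕ)sₕ²/nₕ with Wₕ = Nₕ/42896:
  D: (15840/42896)²·(1−1936/15840)·2240/1936 = 0.13848541
  E: (17859/42896)²·(1−3792/17859)·4130/3792 = 0.14869856
  B: (9197/42896)²·(1−1039/9197)·1098/1039 = 0.043090654
  → Var(ȳ_str) = 0.33027462.
Var(ȳ_srs) = (1 − 6767/42896)·4094/6767 = 0.50955469.
deff = 0.33027462 / 0.50955469 = 0.6482.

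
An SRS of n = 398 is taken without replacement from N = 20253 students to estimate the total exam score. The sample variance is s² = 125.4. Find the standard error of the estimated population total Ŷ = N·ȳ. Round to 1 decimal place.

11256.1

Var(Ŷ) = N²·Var(ȳ) = N²·(1 − n/N)·s²/n.
f = 398/20253 = 0.01965141; Var(ȳ) = 0.98034859·125.4/398 = 0.3088837.
Var(Ŷ) = 20253² · 0.3088837 = 1.2669915 × 10^8.
SE(Ŷ) = √(1.2669915 × 10^8) = 11256.1.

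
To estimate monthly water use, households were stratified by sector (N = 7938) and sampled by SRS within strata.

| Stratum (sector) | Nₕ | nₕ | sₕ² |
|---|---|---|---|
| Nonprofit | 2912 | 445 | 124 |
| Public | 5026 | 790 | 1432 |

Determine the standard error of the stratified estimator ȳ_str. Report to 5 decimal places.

0.80263

Var(ȳ_str) = Σₕ Wₕ²(1 − fₕ)sₕ²/nₕ with Wₕ = Nₕ/N, N = 7938.
Nonprofit: Wₕ = 0.36684303; term = 0.36684303²·(1 − 0.15281593)·124/445 = 0.031768741.
Public: Wₕ = 0.63315697; term = 0.63315697²·(1 − 0.15718265)·1432/790 = 0.61245216.
Sum = 0.6442209.
SE = √(0.6442209) = 0.80263.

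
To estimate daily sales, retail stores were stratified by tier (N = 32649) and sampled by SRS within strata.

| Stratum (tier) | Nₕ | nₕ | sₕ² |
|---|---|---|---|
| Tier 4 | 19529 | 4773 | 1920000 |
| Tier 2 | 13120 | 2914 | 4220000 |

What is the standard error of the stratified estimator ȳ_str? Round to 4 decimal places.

17.0489

Var(ȳ_str) = Σₕ Wₕ²(1 − fₕ)sₕ²/nₕ with Wₕ = Nₕ/N, N = 32649.
Tier 4: Wₕ = 0.59815002; term = 0.59815002²·(1 − 0.24440576)·1920000/4773 = 108.74735.
Tier 2: Wₕ = 0.40184998; term = 0.40184998²·(1 − 0.22210366)·4220000/2914 = 181.91669.
Sum = 290.66404.
SE = √(290.66404) = 17.0489.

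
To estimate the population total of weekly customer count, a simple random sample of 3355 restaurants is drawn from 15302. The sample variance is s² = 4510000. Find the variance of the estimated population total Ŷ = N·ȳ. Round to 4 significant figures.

2.457 × 10^11

Var(Ŷ) = N²·Var(ȳ) = N²·(1 − n/N)·s²/n.
f = 3355/15302 = 0.21925239; Var(ȳ) = 0.78074761·4510000/3355 = 1049.5296.
Var(Ŷ) = 15302² · 1049.5296 = 2.4574862 × 10^11.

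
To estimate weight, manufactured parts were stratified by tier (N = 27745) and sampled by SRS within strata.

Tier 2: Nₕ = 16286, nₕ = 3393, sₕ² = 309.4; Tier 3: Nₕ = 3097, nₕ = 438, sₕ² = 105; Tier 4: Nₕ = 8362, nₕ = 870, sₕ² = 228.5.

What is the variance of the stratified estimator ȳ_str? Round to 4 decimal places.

0.0488

Var(ȳ_str) = Σₕ Wₕ²(1 − fₕ)sₕ²/nₕ with Wₕ = Nₕ/N, N = 27745.
Tier 2: Wₕ = 0.58698865; term = 0.58698865²·(1 − 0.20833845)·309.4/3393 = 0.024873414.
Tier 3: Wₕ = 0.11162372; term = 0.11162372²·(1 − 0.14142719)·105/438 = 0.0025645152.
Tier 4: Wₕ = 0.30138764; term = 0.30138764²·(1 − 0.10404210)·228.5/870 = 0.021374966.
Sum = 0.048812895.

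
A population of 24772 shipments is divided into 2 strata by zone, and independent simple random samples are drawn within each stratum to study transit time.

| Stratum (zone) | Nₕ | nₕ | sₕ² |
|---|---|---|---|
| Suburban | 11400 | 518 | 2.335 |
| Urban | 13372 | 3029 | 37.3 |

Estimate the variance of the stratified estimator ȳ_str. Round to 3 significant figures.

Var(ȳ_str) = Σₕ Wₕ²(1 − fₕ)sₕ²/nₕ with Wₕ = Nₕ/N, N = 24772.
Suburban: Wₕ = 0.46019700; term = 0.46019700²·(1 − 0.04543860)·2.335/518 = 9.1127311 × 10^-4.
Urban: Wₕ = 0.53980300; term = 0.53980300²·(1 − 0.22651810)·37.3/3029 = 0.0027754302.
Sum = 0.0036867033.

0.00369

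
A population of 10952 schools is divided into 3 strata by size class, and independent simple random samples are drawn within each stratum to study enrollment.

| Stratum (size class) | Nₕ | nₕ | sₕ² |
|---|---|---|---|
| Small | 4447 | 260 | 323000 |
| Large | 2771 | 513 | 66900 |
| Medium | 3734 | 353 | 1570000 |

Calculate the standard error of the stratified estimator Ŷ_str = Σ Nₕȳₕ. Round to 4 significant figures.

283000

Var(Ŷ_str) = Σₕ Nₕ²(1 − fₕ)sₕ²/nₕ.
Small: 4447²·(1 − 260/4447)·323000/260 = 2.3131259 × 10^10.
Large: 2771²·(1 − 513/2771)·66900/513 = 8.1596065 × 10^8.
Medium: 3734²·(1 − 353/3734)·1570000/353 = 5.6149311 × 10^10.
Sum = 8.0096531 × 10^10.
SE = √(8.0096531 × 10^10) = 283000.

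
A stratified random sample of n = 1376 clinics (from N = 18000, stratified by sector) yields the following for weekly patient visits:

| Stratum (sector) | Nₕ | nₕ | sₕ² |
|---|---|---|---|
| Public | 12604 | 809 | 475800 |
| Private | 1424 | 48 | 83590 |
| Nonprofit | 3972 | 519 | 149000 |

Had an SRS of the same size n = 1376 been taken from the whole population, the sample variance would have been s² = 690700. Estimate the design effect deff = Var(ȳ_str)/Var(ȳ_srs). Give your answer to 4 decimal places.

0.6310

Var(ȳ_str) = Σ Wₕ²(1−fₕ)sₕ²/nₕ with Wₕ = Nₕ/18000:
  Public: (12604/18000)²·(1−809/12604)·475800/809 = 269.85921
  Private: (1424/18000)²·(1−48/1424)·83590/48 = 10.531652
  Nonprofit: (3972/18000)²·(1−519/3972)·149000/519 = 12.152894
  → Var(ȳ_str) = 292.54376.
Var(ȳ_srs) = (1 − 1376/18000)·690700/1376 = 463.58999.
deff = 292.54376 / 463.58999 = 0.6310.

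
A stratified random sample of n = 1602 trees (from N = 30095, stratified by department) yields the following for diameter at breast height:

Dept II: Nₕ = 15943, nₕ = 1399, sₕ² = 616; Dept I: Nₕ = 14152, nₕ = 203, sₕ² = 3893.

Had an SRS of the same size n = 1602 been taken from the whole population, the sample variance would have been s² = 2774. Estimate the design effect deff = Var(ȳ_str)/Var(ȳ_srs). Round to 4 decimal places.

Var(ȳ_str) = Σ Wₕ²(1−fₕ)sₕ²/nₕ with Wₕ = Nₕ/30095:
  Dept II: (15943/30095)²·(1−1399/15943)·616/1399 = 0.11272707
  Dept I: (14152/30095)²·(1−203/14152)·3893/203 = 4.1798487
  → Var(ȳ_str) = 4.2925758.
Var(ȳ_srs) = (1 − 1602/30095)·2774/1602 = 1.6394107.
deff = 4.2925758 / 1.6394107 = 2.6184.

2.6184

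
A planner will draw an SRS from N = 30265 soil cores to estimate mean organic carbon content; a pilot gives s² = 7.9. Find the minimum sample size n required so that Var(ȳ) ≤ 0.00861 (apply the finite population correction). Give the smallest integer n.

Without fpc, n₀ = s²/D = 7.9/0.00861 = 917.5377.
With fpc, (1 − n/N)·s²/n ≤ D requires n ≥ n₀/(1 + n₀/N) = 917.5377/(1 + 917.5377/30265) = 890.5394.
Rounding up, n = 891.

891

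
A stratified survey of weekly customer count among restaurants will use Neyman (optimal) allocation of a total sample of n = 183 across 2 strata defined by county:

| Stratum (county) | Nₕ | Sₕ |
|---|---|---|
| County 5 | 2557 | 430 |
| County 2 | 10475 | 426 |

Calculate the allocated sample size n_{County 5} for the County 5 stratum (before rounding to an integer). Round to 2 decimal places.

Neyman allocation: nₕ = n·NₕSₕ / Σⱼ NⱼSⱼ.
Σ NⱼSⱼ = 2557·430 + 10475·426 = 5.56186 × 10^6.
n_{County 5} = 183·2557·430 / (5.56186 × 10^6) = 36.18.

36.18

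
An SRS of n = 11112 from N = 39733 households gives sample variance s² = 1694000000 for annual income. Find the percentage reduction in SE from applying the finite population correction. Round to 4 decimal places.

15.1276

f = n/N = 11112/39733 = 0.27966678.
SE_no-fpc = √(s²/n) = 390.44565; SE_fpc = √((1−f)s²/n) = 331.38078.
Ratio = √(1−f) = 0.84872447. Reduction = 100·(1 − 0.84872447) = 15.1276%.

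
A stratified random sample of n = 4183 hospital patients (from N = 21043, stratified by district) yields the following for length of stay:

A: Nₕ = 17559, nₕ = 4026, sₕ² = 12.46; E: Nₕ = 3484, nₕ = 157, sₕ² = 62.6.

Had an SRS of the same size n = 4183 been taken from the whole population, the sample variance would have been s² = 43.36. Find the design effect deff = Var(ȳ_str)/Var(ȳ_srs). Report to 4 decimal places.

Var(ȳ_str) = Σ Wₕ²(1−fₕ)sₕ²/nₕ with Wₕ = Nₕ/21043:
  A: (17559/21043)²·(1−4026/17559)·12.46/4026 = 0.001660821
  E: (3484/21043)²·(1−157/3484)·62.6/157 = 0.010437352
  → Var(ȳ_str) = 0.012098173.
Var(ȳ_srs) = (1 − 4183/21043)·43.36/4183 = 0.0083052235.
deff = 0.012098173 / 0.0083052235 = 1.4567.

1.4567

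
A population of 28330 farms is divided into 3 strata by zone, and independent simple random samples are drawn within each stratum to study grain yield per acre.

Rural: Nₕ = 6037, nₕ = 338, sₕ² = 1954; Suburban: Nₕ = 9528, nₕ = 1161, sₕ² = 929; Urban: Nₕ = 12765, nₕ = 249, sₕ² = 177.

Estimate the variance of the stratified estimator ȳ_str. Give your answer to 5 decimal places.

Var(ȳ_str) = Σₕ Wₕ²(1 − fₕ)sₕ²/nₕ with Wₕ = Nₕ/N, N = 28330.
Rural: Wₕ = 0.21309566; term = 0.21309566²·(1 − 0.05598807)·1954/338 = 0.24781897.
Suburban: Wₕ = 0.33632192; term = 0.33632192²·(1 − 0.12185139)·929/1161 = 0.079480733.
Urban: Wₕ = 0.45058242; term = 0.45058242²·(1 − 0.01950646)·177/249 = 0.14150349.
Sum = 0.46880319.

0.46880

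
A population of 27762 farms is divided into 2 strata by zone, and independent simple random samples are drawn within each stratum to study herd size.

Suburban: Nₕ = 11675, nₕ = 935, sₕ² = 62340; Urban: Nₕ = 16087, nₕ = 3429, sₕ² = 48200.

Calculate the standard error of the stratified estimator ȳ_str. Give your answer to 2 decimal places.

3.82

Var(ȳ_str) = Σₕ Wₕ²(1 − fₕ)sₕ²/nₕ with Wₕ = Nₕ/N, N = 27762.
Suburban: Wₕ = 0.42053887; term = 0.42053887²·(1 − 0.08008565)·62340/935 = 10.84713.
Urban: Wₕ = 0.57946113; term = 0.57946113²·(1 − 0.21315348)·48200/3429 = 3.7137974.
Sum = 14.560927.
SE = √(14.560927) = 3.82.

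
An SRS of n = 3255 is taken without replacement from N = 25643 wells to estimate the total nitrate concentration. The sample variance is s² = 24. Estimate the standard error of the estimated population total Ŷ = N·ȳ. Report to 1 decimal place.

Var(Ŷ) = N²·Var(ȳ) = N²·(1 − n/N)·s²/n.
f = 3255/25643 = 0.12693523; Var(ȳ) = 0.87306477·24/3255 = 0.006437344.
Var(Ŷ) = 25643² · 0.006437344 = 4.2329621 × 10^6.
SE(Ŷ) = √(4.2329621 × 10^6) = 2057.4.

2057.4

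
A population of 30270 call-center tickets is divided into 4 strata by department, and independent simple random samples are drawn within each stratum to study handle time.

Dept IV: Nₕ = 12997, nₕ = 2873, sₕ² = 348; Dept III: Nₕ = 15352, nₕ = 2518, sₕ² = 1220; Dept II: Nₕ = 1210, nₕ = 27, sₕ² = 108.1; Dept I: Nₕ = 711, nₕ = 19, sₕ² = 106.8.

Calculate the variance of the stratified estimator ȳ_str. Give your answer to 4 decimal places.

0.1309

Var(ȳ_str) = Σₕ Wₕ²(1 − fₕ)sₕ²/nₕ with Wₕ = Nₕ/N, N = 30270.
Dept IV: Wₕ = 0.42936901; term = 0.42936901²·(1 − 0.22105101)·348/2873 = 0.017394583.
Dept III: Wₕ = 0.50716881; term = 0.50716881²·(1 − 0.16401772)·1220/2518 = 0.10418526.
Dept II: Wₕ = 0.03997357; term = 0.03997357²·(1 − 0.02231405)·108.1/27 = 0.0062547104.
Dept I: Wₕ = 0.02348860; term = 0.02348860²·(1 − 0.02672293)·106.8/19 = 0.0030183424.
Sum = 0.1308529.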